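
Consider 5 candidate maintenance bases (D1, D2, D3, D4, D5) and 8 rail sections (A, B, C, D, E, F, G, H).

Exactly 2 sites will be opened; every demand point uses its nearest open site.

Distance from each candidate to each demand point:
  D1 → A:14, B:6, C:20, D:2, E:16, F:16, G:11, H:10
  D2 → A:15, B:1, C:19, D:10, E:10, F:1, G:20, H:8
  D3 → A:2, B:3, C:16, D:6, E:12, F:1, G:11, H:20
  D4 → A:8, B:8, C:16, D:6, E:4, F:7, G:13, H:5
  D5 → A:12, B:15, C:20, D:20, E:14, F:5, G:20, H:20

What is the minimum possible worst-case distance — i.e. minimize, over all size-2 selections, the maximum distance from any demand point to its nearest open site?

Open {D1, D3}.
  Farthest demand point is C at distance 16 (to D3); all others are ≤ 16.
With {D1, D4} the worst case is 16.
With {D2, D3} the worst case is 16.
No size-2 selection achieves below 16.

16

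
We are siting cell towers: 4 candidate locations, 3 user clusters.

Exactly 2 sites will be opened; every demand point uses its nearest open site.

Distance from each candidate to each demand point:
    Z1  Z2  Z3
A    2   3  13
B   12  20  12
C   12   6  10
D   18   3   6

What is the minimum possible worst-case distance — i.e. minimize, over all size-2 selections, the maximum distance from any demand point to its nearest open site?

6

Open {A, D}.
  Farthest demand point is Z3 at distance 6 (to D); all others are ≤ 6.
With {A, C} the worst case is 10.
With {A, B} the worst case is 12.
No size-2 selection achieves below 6.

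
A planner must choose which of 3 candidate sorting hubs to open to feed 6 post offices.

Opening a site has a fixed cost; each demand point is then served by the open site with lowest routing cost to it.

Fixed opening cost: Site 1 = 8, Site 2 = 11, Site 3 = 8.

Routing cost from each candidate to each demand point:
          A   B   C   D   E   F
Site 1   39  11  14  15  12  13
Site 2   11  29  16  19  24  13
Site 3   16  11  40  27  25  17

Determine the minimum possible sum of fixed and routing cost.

Open {Site 1, Site 2}: assign each demand point to its cheapest open site.
  A→Site 2 11, B→Site 1 11, C→Site 1 14, D→Site 1 15, E→Site 1 12, F→Site 1 13
  routing cost 76, fixed 19 → total 95.
Compare {Site 1, Site 3}: routing cost 81 + fixed 16 = 97.
Compare {Site 1, Site 2, Site 3}: routing cost 76 + fixed 27 = 103.
Compare {Site 1}: routing cost 104 + fixed 8 = 112.
All other subsets cost ≥ 97. Minimum total cost: 95.

95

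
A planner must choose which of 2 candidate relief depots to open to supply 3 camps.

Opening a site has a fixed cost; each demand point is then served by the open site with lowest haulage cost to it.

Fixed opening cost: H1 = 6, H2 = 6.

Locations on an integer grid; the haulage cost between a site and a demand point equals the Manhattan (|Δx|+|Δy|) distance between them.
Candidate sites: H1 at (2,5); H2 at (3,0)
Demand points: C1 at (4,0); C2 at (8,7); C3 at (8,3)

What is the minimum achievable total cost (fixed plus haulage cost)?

27

Open {H2}: assign each demand point to its cheapest open site.
  C1→H2 1, C2→H2 12, C3→H2 8
  haulage cost 21, fixed 6 → total 27.
Compare {H1}: haulage cost 23 + fixed 6 = 29.
Compare {H1, H2}: haulage cost 17 + fixed 12 = 29.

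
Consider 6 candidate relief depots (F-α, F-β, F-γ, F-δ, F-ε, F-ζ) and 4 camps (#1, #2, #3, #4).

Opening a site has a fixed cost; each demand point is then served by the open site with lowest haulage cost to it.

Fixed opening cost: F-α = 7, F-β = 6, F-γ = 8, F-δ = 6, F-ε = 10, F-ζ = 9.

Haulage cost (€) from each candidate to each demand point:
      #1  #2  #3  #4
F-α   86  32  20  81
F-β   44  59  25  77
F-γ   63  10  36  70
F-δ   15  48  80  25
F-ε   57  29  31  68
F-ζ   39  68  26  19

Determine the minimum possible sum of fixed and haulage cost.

Open {F-α, F-γ, F-δ}: assign each demand point to its cheapest open site.
  #1→F-δ 15, #2→F-γ 10, #3→F-α 20, #4→F-δ 25
  haulage cost 70, fixed 21 → total 91.
Compare {F-γ, F-δ, F-ζ}: haulage cost 70 + fixed 23 = 93.
Compare {F-α, F-γ, F-δ, F-ζ}: haulage cost 64 + fixed 30 = 94.
Compare {F-β, F-γ, F-δ}: haulage cost 75 + fixed 20 = 95.
All other subsets cost ≥ 93. Minimum total cost: 91.

91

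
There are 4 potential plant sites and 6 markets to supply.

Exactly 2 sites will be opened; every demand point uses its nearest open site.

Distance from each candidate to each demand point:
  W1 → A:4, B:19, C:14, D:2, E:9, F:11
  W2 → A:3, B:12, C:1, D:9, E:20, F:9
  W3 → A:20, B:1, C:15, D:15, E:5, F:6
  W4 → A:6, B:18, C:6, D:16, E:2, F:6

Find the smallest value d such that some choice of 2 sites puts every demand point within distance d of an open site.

9

Open {W2, W3}.
  Farthest demand point is D at distance 9 (to W2); all others are ≤ 9.
With {W1, W2} the worst case is 12.
With {W2, W4} the worst case is 12.
No size-2 selection achieves below 9.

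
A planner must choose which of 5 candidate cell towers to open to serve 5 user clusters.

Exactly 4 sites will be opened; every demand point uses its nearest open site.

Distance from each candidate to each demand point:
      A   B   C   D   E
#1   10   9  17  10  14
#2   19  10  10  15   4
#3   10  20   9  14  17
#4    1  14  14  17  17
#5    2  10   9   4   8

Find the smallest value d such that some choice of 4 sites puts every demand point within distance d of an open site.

9

Open {#1, #2, #3, #5}.
  Farthest demand point is B at distance 9 (to #1); all others are ≤ 9.
With {#1, #2, #4, #5} the worst case is 9.
With {#1, #3, #4, #5} the worst case is 9.
No size-4 selection achieves below 9.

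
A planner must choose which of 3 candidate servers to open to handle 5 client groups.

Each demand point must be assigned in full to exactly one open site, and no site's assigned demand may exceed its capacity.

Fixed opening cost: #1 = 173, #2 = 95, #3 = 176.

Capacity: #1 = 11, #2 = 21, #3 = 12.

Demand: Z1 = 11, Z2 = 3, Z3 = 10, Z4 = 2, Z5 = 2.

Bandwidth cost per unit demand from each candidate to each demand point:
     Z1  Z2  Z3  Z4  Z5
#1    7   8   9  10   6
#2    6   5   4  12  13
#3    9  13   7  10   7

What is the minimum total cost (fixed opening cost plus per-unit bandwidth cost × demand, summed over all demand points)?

Open {#1, #2}; cheapest assignment that respects the capacities:
  #1 (cap 11, load 7): Z2, Z4, Z5 — cost 3×8 + 2×10 + 2×6 = 56
  #2 (cap 21, load 21): Z1, Z3 — cost 11×6 + 10×4 = 106
  Shipping 162, fixed 268 → total 430.
  Any other capacity-feasible assignment to {#1, #2} ships for at least 162.
Compare {#2, #3}: its best feasible assignment gives total 450.
Compare {#1, #2, #3}: its best feasible assignment gives total 606.
Every other set of open sites that can feasibly serve all demand totals ≥ 450 even under its best assignment. Minimum: 430.

430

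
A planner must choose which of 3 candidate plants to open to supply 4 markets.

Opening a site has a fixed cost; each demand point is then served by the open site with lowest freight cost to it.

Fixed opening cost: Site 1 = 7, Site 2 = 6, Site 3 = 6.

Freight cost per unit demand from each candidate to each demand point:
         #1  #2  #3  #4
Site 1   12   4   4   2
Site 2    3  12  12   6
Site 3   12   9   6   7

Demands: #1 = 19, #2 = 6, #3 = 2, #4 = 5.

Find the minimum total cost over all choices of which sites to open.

112

Open {Site 1, Site 2}: assign each demand point to its cheapest open site.
  #1→Site 2 19×3=57, #2→Site 1 6×4=24, #3→Site 1 2×4=8, #4→Site 1 5×2=10
  freight cost 99, fixed 13 → total 112.
Compare {Site 1, Site 2, Site 3}: freight cost 99 + fixed 19 = 118.
Compare {Site 2, Site 3}: freight cost 153 + fixed 12 = 165.
Compare {Site 2}: freight cost 183 + fixed 6 = 189.
All other subsets cost ≥ 118. Minimum total cost: 112.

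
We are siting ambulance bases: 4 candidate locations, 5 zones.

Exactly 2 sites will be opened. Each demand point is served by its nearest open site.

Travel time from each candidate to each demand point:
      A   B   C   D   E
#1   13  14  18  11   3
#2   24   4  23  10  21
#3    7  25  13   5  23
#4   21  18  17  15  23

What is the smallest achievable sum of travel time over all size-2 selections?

42

Open {#1, #3}.
  A→#3 7, B→#1 14, C→#3 13, D→#3 5, E→#1 3  ⇒ total 42.
Compare {#1, #2}: total 48.
Compare {#2, #3}: total 50.
No size-2 selection does better; minimum is 42.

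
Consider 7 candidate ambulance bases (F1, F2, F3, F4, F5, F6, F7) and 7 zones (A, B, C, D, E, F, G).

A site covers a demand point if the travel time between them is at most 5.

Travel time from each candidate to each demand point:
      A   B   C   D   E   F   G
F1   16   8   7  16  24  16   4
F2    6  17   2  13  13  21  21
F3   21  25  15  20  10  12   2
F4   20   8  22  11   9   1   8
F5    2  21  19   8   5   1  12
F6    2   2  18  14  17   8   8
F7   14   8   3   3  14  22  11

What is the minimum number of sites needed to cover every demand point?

Coverage sets (demand points within 5 of each site):
  F1: {G}
  F2: {C}
  F3: {G}
  F4: {F}
  F5: {A, E, F}
  F6: {A, B}
  F7: {C, D}
No 3 sites suffice: every size-3 union leaves at least one demand point uncovered.
But {F1, F5, F6, F7} covers everything, so the minimum is 4.

4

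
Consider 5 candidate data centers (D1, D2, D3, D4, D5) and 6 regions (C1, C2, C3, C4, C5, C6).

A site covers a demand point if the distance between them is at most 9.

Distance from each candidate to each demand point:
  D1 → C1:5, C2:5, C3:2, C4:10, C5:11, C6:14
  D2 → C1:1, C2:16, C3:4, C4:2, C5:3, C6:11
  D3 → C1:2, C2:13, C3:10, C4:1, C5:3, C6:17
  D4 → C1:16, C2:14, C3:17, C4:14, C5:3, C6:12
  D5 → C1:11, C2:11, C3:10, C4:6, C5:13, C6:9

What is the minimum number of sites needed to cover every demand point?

Coverage sets (demand points within 9 of each site):
  D1: {C1, C2, C3}
  D2: {C1, C3, C4, C5}
  D3: {C1, C4, C5}
  D4: {C5}
  D5: {C4, C6}
No 2 sites suffice: every size-2 union leaves at least one demand point uncovered.
But {D1, D2, D5} covers everything, so the minimum is 3.

3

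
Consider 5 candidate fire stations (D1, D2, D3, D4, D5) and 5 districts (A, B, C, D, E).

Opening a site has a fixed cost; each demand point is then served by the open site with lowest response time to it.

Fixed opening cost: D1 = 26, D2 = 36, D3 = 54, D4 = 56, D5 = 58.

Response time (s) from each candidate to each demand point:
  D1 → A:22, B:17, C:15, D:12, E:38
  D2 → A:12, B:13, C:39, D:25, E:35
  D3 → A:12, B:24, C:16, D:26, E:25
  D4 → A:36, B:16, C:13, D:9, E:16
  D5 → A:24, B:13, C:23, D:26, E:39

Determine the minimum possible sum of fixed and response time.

130

Open {D1}: assign each demand point to its cheapest open site.
  A→D1 22, B→D1 17, C→D1 15, D→D1 12, E→D1 38
  response time 104, fixed 26 → total 130.
Compare {D4}: response time 90 + fixed 56 = 146.
Compare {D1, D2}: response time 87 + fixed 62 = 149.
Compare {D2, D4}: response time 63 + fixed 92 = 155.
All other subsets cost ≥ 146. Minimum total cost: 130.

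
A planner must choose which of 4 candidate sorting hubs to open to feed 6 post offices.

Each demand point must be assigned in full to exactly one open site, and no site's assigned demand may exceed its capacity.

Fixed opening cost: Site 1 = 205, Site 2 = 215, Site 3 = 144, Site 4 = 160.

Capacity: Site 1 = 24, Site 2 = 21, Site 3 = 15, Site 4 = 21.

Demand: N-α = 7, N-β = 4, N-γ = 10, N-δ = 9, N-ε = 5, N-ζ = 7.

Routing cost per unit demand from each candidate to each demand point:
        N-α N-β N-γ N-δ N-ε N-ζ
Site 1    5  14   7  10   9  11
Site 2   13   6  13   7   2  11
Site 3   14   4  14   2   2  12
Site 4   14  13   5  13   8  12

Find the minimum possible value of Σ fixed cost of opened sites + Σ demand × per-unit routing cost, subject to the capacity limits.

699

Open {Site 1, Site 2}; cheapest assignment that respects the capacities:
  Site 1 (cap 24, load 24): N-α, N-γ, N-ζ — cost 7×5 + 10×7 + 7×11 = 182
  Site 2 (cap 21, load 18): N-β, N-δ, N-ε — cost 4×6 + 9×7 + 5×2 = 97
  Shipping 279, fixed 420 → total 699.
  Any other capacity-feasible assignment to {Site 1, Site 2} ships for at least 279.
Compare {Site 1, Site 4}: its best feasible assignment gives total 709.
Compare {Site 2, Site 4}: its best feasible assignment gives total 725.
Every other set of open sites that can feasibly serve all demand totals ≥ 709 even under its best assignment. Minimum: 699.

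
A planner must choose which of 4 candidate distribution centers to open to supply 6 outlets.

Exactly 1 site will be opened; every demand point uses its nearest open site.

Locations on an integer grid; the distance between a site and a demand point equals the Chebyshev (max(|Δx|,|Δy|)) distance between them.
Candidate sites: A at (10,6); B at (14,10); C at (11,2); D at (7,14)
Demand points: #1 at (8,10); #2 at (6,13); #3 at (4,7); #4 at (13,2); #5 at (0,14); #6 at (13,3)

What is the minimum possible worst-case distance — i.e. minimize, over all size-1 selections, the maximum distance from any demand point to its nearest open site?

10

Open {A}.
  Farthest demand point is #5 at distance 10 (to A); all others are ≤ 10.
With {C} the worst case is 12.
With {D} the worst case is 12.
No size-1 selection achieves below 10.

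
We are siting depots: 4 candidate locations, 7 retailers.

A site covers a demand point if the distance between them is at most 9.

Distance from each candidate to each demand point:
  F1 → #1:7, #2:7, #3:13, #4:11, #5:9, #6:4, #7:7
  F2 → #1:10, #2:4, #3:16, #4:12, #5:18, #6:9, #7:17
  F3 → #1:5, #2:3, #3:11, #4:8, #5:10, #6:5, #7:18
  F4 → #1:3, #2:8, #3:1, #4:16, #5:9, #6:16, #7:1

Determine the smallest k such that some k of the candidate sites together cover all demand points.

Coverage sets (demand points within 9 of each site):
  F1: {#1, #2, #5, #6, #7}
  F2: {#2, #6}
  F3: {#1, #2, #4, #6}
  F4: {#1, #2, #3, #5, #7}
No single site covers all 7 demand points.
But {F3, F4} covers everything, so the minimum is 2.

2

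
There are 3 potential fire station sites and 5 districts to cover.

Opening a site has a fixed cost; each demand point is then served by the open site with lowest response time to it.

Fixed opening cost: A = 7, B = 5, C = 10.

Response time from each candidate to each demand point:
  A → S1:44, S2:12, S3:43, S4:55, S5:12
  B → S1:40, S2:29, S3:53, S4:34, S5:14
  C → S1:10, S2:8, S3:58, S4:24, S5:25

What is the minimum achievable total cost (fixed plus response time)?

Open {A, C}: assign each demand point to its cheapest open site.
  S1→C 10, S2→C 8, S3→A 43, S4→C 24, S5→A 12
  response time 97, fixed 17 → total 114.
Compare {A, B, C}: response time 97 + fixed 22 = 119.
Compare {B, C}: response time 109 + fixed 15 = 124.
Compare {C}: response time 125 + fixed 10 = 135.
All other subsets cost ≥ 119. Minimum total cost: 114.

114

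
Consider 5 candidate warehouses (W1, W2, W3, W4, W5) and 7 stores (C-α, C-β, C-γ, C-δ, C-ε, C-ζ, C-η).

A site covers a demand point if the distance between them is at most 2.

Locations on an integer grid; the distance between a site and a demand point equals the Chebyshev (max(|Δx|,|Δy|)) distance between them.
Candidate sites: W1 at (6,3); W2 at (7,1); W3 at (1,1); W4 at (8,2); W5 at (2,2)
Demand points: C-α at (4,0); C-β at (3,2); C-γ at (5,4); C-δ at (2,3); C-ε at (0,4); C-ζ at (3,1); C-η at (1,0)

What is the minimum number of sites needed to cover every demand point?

2

Coverage sets (demand points within 2 of each site):
  W1: {C-γ}
  W2: {}
  W3: {C-β, C-δ, C-ζ, C-η}
  W4: {}
  W5: {C-α, C-β, C-δ, C-ε, C-ζ, C-η}
No single site covers all 7 demand points.
But {W1, W5} covers everything, so the minimum is 2.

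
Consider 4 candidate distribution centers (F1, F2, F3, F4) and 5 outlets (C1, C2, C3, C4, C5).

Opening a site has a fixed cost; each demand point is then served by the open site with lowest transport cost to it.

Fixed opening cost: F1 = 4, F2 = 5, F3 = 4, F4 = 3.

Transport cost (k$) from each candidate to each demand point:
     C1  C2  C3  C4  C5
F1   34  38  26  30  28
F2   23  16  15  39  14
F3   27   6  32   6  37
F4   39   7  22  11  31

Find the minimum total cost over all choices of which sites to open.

73

Open {F2, F3}: assign each demand point to its cheapest open site.
  C1→F2 23, C2→F3 6, C3→F2 15, C4→F3 6, C5→F2 14
  transport cost 64, fixed 9 → total 73.
Compare {F2, F3, F4}: transport cost 64 + fixed 12 = 76.
Compare {F1, F2, F3}: transport cost 64 + fixed 13 = 77.
Compare {F2, F4}: transport cost 70 + fixed 8 = 78.
All other subsets cost ≥ 76. Minimum total cost: 73.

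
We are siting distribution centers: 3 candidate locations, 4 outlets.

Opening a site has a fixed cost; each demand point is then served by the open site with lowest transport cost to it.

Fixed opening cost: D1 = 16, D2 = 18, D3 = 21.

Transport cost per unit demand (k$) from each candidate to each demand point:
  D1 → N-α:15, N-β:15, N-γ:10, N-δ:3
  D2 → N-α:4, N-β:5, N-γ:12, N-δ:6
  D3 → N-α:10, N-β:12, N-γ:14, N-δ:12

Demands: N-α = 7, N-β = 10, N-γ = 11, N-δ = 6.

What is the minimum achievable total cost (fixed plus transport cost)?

Open {D1, D2}: assign each demand point to its cheapest open site.
  N-α→D2 7×4=28, N-β→D2 10×5=50, N-γ→D1 11×10=110, N-δ→D1 6×3=18
  transport cost 206, fixed 34 → total 240.
Compare {D1, D2, D3}: transport cost 206 + fixed 55 = 261.
Compare {D2}: transport cost 246 + fixed 18 = 264.
Compare {D2, D3}: transport cost 246 + fixed 39 = 285.
All other subsets cost ≥ 261. Minimum total cost: 240.

240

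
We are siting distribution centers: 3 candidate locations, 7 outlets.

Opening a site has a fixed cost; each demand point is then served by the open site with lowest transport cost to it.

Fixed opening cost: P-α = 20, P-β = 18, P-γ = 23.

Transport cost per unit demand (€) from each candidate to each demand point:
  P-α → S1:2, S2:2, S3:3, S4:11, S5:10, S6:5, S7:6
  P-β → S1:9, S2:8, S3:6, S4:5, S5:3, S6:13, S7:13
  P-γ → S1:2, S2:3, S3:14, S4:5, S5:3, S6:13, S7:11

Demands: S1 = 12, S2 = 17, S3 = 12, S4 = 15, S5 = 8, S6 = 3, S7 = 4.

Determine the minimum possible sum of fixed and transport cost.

Open {P-α, P-β}: assign each demand point to its cheapest open site.
  S1→P-α 12×2=24, S2→P-α 17×2=34, S3→P-α 12×3=36, S4→P-β 15×5=75, S5→P-β 8×3=24, S6→P-α 3×5=15, S7→P-α 4×6=24
  transport cost 232, fixed 38 → total 270.
Compare {P-α, P-γ}: transport cost 232 + fixed 43 = 275.
Compare {P-α, P-β, P-γ}: transport cost 232 + fixed 61 = 293.
Compare {P-β, P-γ}: transport cost 329 + fixed 41 = 370.
All other subsets cost ≥ 275. Minimum total cost: 270.

270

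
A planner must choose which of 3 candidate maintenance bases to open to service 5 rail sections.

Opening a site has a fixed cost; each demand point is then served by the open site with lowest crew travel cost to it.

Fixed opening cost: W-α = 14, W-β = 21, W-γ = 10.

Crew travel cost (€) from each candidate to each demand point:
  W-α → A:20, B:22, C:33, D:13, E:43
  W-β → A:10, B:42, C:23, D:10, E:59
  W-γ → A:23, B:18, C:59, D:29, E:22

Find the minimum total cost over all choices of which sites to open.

114

Open {W-β, W-γ}: assign each demand point to its cheapest open site.
  A→W-β 10, B→W-γ 18, C→W-β 23, D→W-β 10, E→W-γ 22
  crew travel cost 83, fixed 31 → total 114.
Compare {W-α, W-β, W-γ}: crew travel cost 83 + fixed 45 = 128.
Compare {W-α, W-γ}: crew travel cost 106 + fixed 24 = 130.
Compare {W-α, W-β}: crew travel cost 108 + fixed 35 = 143.
All other subsets cost ≥ 128. Minimum total cost: 114.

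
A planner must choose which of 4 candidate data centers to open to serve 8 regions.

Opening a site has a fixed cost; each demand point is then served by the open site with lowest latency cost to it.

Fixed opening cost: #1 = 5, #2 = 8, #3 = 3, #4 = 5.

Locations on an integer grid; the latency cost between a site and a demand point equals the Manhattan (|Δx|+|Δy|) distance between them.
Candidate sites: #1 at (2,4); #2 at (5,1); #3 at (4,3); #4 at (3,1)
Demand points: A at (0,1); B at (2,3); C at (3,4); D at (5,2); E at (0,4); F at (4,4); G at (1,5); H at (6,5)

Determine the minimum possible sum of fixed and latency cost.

Open {#1, #3}: assign each demand point to its cheapest open site.
  A→#1 5, B→#1 1, C→#1 1, D→#3 2, E→#1 2, F→#3 1, G→#1 2, H→#3 4
  latency cost 18, fixed 8 → total 26.
Compare {#1}: latency cost 23 + fixed 5 = 28.
Compare {#1, #4}: latency cost 19 + fixed 10 = 29.
Compare {#1, #3, #4}: latency cost 16 + fixed 13 = 29.
All other subsets cost ≥ 28. Minimum total cost: 26.

26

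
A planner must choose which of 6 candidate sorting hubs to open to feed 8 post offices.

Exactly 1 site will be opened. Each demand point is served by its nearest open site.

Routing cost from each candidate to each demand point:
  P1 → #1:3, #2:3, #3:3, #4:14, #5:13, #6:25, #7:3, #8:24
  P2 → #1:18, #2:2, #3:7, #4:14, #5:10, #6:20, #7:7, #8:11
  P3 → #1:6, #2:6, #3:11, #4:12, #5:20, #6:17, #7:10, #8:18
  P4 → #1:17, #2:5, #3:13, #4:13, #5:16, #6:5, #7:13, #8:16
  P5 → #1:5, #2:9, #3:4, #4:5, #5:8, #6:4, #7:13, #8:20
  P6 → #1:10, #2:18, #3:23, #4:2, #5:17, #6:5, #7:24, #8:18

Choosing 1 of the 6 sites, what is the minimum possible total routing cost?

Open {P5}.
  #1→P5 5, #2→P5 9, #3→P5 4, #4→P5 5, #5→P5 8, #6→P5 4, #7→P5 13, #8→P5 20  ⇒ total 68.
Compare {P1}: total 88.
Compare {P2}: total 89.
No size-1 selection does better; minimum is 68.

68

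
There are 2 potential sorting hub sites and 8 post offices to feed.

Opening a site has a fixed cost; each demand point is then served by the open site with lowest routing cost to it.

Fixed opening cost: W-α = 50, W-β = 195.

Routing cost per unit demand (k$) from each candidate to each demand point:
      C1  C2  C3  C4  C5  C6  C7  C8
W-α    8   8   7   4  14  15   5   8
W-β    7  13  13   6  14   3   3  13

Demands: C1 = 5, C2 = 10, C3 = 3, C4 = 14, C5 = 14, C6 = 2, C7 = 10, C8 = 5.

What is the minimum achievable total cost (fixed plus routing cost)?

563

Open {W-α}: assign each demand point to its cheapest open site.
  C1→W-α 5×8=40, C2→W-α 10×8=80, C3→W-α 3×7=21, C4→W-α 14×4=56, C5→W-α 14×14=196, C6→W-α 2×15=30, C7→W-α 10×5=50, C8→W-α 5×8=40
  routing cost 513, fixed 50 → total 563.
Compare {W-α, W-β}: routing cost 464 + fixed 245 = 709.
Compare {W-β}: routing cost 585 + fixed 195 = 780.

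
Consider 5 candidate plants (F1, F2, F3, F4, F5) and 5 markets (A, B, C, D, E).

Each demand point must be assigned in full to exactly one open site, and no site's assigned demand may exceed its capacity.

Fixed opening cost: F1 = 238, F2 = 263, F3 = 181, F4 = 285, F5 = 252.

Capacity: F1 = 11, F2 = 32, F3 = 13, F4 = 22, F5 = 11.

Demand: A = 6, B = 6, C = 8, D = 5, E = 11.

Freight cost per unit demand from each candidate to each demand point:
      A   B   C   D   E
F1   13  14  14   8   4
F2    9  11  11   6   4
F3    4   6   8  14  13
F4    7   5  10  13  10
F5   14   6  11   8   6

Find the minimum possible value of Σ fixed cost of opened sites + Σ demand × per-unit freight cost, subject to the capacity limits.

666

Open {F2, F3}; cheapest assignment that respects the capacities:
  F2 (cap 32, load 24): C, D, E — cost 8×11 + 5×6 + 11×4 = 162
  F3 (cap 13, load 12): A, B — cost 6×4 + 6×6 = 60
  Shipping 222, fixed 444 → total 666.
  Any other capacity-feasible assignment to {F2, F3} ships for at least 222.
Compare {F2, F5}: its best feasible assignment gives total 767.
Compare {F2, F4}: its best feasible assignment gives total 774.
Every other set of open sites that can feasibly serve all demand totals ≥ 767 even under its best assignment. Minimum: 666.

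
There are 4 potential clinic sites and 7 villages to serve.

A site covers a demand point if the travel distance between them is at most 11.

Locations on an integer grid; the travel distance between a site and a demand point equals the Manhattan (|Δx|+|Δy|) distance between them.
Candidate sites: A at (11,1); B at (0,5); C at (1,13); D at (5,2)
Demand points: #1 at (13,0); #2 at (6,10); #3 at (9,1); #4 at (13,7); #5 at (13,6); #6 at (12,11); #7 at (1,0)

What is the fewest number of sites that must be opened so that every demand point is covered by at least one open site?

Coverage sets (demand points within 11 of each site):
  A: {#1, #3, #4, #5, #6, #7}
  B: {#2, #7}
  C: {#2}
  D: {#1, #2, #3, #7}
No single site covers all 7 demand points.
But {A, B} covers everything, so the minimum is 2.

2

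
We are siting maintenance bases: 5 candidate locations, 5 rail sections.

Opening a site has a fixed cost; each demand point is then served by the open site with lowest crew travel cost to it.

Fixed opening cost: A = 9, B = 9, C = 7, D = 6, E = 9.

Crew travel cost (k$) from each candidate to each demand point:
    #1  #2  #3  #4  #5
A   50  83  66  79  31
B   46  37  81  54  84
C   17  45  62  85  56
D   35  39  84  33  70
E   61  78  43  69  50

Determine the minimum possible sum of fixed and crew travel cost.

Open {A, C, D, E}: assign each demand point to its cheapest open site.
  #1→C 17, #2→D 39, #3→E 43, #4→D 33, #5→A 31
  crew travel cost 163, fixed 31 → total 194.
Compare {A, B, C, D, E}: crew travel cost 161 + fixed 40 = 201.
Compare {A, C, D}: crew travel cost 182 + fixed 22 = 204.
Compare {C, D, E}: crew travel cost 182 + fixed 22 = 204.
All other subsets cost ≥ 201. Minimum total cost: 194.

194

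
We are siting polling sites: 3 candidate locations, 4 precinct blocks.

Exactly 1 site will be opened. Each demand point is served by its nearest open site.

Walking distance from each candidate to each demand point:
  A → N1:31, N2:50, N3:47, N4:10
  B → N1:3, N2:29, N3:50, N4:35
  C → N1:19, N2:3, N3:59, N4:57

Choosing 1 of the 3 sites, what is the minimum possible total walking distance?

117

Open {B}.
  N1→B 3, N2→B 29, N3→B 50, N4→B 35  ⇒ total 117.
Compare {A}: total 138.
Compare {C}: total 138.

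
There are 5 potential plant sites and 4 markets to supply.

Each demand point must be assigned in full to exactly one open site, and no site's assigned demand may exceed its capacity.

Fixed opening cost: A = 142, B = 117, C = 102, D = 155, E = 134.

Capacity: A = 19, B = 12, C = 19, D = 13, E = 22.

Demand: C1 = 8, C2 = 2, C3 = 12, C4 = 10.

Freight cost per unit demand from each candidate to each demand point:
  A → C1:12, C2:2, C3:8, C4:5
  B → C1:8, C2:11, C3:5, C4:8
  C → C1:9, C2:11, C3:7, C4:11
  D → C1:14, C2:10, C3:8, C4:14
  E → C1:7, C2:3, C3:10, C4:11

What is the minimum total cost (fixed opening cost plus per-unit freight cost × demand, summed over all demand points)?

483

Open {B, E}; cheapest assignment that respects the capacities:
  B (cap 12, load 12): C3 — cost 12×5 = 60
  E (cap 22, load 20): C1, C2, C4 — cost 8×7 + 2×3 + 10×11 = 172
  Shipping 232, fixed 251 → total 483.
  Any other capacity-feasible assignment to {B, E} ships for at least 232.
Compare {C, E}: its best feasible assignment gives total 492.
Compare {A, C}: its best feasible assignment gives total 496.
Every other set of open sites that can feasibly serve all demand totals ≥ 492 even under its best assignment. Minimum: 483.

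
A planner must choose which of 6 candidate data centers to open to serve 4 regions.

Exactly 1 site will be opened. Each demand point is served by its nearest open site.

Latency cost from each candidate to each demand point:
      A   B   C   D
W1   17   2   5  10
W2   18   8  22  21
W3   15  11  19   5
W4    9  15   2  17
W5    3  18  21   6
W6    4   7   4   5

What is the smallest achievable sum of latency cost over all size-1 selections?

20

Open {W6}.
  A→W6 4, B→W6 7, C→W6 4, D→W6 5  ⇒ total 20.
Compare {W1}: total 34.
Compare {W4}: total 43.
No size-1 selection does better; minimum is 20.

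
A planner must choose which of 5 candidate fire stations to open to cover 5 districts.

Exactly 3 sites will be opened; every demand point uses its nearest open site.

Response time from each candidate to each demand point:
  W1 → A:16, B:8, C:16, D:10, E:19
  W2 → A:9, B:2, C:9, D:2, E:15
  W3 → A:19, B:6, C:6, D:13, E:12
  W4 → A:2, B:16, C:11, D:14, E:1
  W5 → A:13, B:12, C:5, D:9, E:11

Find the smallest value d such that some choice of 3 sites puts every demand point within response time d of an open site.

Open {W2, W4, W5}.
  Farthest demand point is C at response time 5 (to W5); all others are ≤ 5.
With {W2, W3, W4} the worst case is 6.
With {W1, W2, W4} the worst case is 9.
No size-3 selection achieves below 5.

5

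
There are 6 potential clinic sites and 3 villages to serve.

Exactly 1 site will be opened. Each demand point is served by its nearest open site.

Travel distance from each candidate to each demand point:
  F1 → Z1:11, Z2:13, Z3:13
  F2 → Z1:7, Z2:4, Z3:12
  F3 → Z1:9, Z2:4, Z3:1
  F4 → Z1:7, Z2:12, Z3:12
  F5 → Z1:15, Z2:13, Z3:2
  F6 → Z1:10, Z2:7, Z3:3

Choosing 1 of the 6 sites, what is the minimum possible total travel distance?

Open {F3}.
  Z1→F3 9, Z2→F3 4, Z3→F3 1  ⇒ total 14.
Compare {F6}: total 20.
Compare {F2}: total 23.
No size-1 selection does better; minimum is 14.

14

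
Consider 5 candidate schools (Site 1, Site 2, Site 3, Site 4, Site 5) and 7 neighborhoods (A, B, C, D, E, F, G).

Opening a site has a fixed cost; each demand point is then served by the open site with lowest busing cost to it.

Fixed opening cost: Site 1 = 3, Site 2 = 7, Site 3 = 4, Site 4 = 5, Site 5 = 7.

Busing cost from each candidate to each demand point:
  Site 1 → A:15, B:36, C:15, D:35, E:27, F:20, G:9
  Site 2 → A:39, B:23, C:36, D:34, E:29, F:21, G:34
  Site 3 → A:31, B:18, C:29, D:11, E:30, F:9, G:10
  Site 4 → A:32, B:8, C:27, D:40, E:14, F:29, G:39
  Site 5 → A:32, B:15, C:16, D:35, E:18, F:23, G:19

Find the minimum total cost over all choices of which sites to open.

Open {Site 1, Site 3, Site 4}: assign each demand point to its cheapest open site.
  A→Site 1 15, B→Site 4 8, C→Site 1 15, D→Site 3 11, E→Site 4 14, F→Site 3 9, G→Site 1 9
  busing cost 81, fixed 12 → total 93.
Compare {Site 1, Site 2, Site 3, Site 4}: busing cost 81 + fixed 19 = 100.
Compare {Site 1, Site 3, Site 4, Site 5}: busing cost 81 + fixed 19 = 100.
Compare {Site 1, Site 3, Site 5}: busing cost 92 + fixed 14 = 106.
All other subsets cost ≥ 100. Minimum total cost: 93.

93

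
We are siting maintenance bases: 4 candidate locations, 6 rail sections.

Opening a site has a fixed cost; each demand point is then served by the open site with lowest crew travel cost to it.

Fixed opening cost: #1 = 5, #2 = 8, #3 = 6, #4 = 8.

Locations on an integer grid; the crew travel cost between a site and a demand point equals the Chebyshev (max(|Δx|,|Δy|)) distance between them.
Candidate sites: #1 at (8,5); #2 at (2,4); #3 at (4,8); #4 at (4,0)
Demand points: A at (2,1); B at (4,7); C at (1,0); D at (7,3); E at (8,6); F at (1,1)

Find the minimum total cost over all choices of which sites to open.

Open {#1, #4}: assign each demand point to its cheapest open site.
  A→#4 2, B→#1 4, C→#4 3, D→#1 2, E→#1 1, F→#4 3
  crew travel cost 15, fixed 13 → total 28.
Compare {#1, #2}: crew travel cost 16 + fixed 13 = 29.
Compare {#3, #4}: crew travel cost 16 + fixed 14 = 30.
Compare {#1, #3, #4}: crew travel cost 12 + fixed 19 = 31.
All other subsets cost ≥ 29. Minimum total cost: 28.

28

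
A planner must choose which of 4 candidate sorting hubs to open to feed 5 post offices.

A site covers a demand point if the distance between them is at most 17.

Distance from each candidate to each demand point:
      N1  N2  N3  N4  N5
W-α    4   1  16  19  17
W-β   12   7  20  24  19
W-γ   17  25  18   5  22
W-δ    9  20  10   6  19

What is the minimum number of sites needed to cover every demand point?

2

Coverage sets (demand points within 17 of each site):
  W-α: {N1, N2, N3, N5}
  W-β: {N1, N2}
  W-γ: {N1, N4}
  W-δ: {N1, N3, N4}
No single site covers all 5 demand points.
But {W-α, W-γ} covers everything, so the minimum is 2.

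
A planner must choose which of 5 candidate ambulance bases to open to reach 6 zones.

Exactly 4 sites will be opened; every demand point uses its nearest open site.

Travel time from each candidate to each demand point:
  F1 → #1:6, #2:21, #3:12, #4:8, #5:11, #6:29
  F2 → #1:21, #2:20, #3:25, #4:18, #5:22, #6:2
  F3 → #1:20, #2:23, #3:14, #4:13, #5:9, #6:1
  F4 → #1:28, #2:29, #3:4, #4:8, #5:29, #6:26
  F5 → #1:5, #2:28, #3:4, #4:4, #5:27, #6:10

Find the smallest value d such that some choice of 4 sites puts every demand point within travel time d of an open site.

Open {F1, F2, F3, F4}.
  Farthest demand point is #2 at travel time 20 (to F2); all others are ≤ 20.
With {F1, F2, F3, F5} the worst case is 20.
With {F1, F2, F4, F5} the worst case is 20.
No size-4 selection achieves below 20.

20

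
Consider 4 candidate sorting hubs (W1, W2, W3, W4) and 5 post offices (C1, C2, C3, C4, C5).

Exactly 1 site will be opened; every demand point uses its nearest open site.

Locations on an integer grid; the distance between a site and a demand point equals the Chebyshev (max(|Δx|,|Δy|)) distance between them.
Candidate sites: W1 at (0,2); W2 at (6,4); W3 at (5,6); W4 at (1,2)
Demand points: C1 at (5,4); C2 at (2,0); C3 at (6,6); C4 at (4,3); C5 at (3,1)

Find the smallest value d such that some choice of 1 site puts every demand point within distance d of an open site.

4

Open {W2}.
  Farthest demand point is C2 at distance 4 (to W2); all others are ≤ 4.
With {W4} the worst case is 5.
With {W1} the worst case is 6.
No size-1 selection achieves below 4.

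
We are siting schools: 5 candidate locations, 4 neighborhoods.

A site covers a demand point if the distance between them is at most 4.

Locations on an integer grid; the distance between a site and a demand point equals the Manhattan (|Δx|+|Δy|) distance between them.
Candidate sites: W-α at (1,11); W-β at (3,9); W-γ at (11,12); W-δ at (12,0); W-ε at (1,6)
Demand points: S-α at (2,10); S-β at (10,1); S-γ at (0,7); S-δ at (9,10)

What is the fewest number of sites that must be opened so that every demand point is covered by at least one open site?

4

Coverage sets (demand points within 4 of each site):
  W-α: {S-α}
  W-β: {S-α}
  W-γ: {S-δ}
  W-δ: {S-β}
  W-ε: {S-γ}
No 3 sites suffice: every size-3 union leaves at least one demand point uncovered.
But {W-α, W-γ, W-δ, W-ε} covers everything, so the minimum is 4.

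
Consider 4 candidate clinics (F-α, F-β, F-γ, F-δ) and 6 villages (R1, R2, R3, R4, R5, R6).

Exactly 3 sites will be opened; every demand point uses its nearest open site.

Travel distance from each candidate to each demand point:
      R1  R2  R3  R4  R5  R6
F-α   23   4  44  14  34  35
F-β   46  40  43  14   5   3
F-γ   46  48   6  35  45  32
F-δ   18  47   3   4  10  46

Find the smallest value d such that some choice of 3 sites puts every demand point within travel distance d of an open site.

Open {F-α, F-β, F-δ}.
  Farthest demand point is R1 at travel distance 18 (to F-δ); all others are ≤ 18.
With {F-α, F-β, F-γ} the worst case is 23.
With {F-α, F-γ, F-δ} the worst case is 32.
No size-3 selection achieves below 18.

18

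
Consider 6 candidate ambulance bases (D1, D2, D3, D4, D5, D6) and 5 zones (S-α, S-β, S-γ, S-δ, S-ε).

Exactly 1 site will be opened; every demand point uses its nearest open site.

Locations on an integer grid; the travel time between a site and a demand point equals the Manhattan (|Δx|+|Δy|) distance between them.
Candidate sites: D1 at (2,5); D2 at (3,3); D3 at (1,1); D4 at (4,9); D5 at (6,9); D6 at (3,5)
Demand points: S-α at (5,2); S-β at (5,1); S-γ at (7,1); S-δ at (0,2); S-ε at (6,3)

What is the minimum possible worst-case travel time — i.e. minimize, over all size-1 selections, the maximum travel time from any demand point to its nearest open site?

6

Open {D2}.
  Farthest demand point is S-γ at travel time 6 (to D2); all others are ≤ 6.
With {D3} the worst case is 7.
With {D6} the worst case is 8.
No size-1 selection achieves below 6.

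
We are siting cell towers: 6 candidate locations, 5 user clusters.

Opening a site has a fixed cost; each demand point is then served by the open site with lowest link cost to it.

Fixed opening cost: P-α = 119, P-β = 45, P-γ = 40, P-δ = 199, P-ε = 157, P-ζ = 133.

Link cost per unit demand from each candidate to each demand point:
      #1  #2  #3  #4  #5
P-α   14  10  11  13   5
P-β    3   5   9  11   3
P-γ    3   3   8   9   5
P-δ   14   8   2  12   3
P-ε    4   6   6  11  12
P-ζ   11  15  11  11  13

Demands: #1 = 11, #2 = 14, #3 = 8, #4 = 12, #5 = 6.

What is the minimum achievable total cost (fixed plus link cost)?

Open {P-γ}: assign each demand point to its cheapest open site.
  #1→P-γ 11×3=33, #2→P-γ 14×3=42, #3→P-γ 8×8=64, #4→P-γ 12×9=108, #5→P-γ 6×5=30
  link cost 277, fixed 40 → total 317.
Compare {P-β, P-γ}: link cost 265 + fixed 85 = 350.
Compare {P-β}: link cost 325 + fixed 45 = 370.
Compare {P-α, P-γ}: link cost 277 + fixed 159 = 436.
All other subsets cost ≥ 350. Minimum total cost: 317.

317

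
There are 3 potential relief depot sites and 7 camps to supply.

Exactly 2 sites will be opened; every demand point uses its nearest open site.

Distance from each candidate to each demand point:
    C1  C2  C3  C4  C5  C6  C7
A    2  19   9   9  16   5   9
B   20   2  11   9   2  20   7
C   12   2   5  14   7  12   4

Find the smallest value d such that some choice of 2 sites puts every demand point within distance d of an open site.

Open {A, B}.
  Farthest demand point is C3 at distance 9 (to A); all others are ≤ 9.
With {A, C} the worst case is 9.
With {B, C} the worst case is 12.
No size-2 selection achieves below 9.

9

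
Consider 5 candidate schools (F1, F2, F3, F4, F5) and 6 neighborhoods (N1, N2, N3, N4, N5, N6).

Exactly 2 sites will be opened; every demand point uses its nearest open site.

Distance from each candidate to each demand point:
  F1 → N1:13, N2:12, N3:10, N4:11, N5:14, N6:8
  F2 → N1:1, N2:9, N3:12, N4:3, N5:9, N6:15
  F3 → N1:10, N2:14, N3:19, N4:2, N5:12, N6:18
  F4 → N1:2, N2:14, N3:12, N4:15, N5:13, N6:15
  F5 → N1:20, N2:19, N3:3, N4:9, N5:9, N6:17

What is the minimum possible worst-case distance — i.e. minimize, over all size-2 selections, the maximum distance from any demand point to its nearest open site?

Open {F1, F2}.
  Farthest demand point is N3 at distance 10 (to F1); all others are ≤ 10.
With {F1, F3} the worst case is 12.
With {F1, F4} the worst case is 13.
No size-2 selection achieves below 10.

10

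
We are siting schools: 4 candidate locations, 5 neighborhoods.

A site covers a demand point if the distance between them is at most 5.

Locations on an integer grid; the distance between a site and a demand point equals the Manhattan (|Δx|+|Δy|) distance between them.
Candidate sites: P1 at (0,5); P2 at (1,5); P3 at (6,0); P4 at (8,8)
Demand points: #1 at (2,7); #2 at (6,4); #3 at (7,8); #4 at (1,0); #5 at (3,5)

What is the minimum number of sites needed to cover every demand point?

Coverage sets (demand points within 5 of each site):
  P1: {#1, #5}
  P2: {#1, #4, #5}
  P3: {#2, #4}
  P4: {#3}
No 2 sites suffice: every size-2 union leaves at least one demand point uncovered.
But {P1, P3, P4} covers everything, so the minimum is 3.

3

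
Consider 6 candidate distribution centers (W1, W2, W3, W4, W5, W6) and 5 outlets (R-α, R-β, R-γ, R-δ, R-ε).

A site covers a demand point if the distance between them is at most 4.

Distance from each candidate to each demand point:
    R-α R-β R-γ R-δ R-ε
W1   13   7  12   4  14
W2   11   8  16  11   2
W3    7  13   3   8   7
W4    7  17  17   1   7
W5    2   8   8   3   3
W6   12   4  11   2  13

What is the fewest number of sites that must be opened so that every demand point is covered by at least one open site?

Coverage sets (demand points within 4 of each site):
  W1: {R-δ}
  W2: {R-ε}
  W3: {R-γ}
  W4: {R-δ}
  W5: {R-α, R-δ, R-ε}
  W6: {R-β, R-δ}
No 2 sites suffice: every size-2 union leaves at least one demand point uncovered.
But {W3, W5, W6} covers everything, so the minimum is 3.

3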